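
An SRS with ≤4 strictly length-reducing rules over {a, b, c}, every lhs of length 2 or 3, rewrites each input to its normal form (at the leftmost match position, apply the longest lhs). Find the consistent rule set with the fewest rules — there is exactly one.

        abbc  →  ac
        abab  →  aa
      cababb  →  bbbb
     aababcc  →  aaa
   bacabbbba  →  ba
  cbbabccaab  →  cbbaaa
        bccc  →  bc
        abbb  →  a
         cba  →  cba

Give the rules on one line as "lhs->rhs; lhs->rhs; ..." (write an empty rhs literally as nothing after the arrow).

ab->a; caa->bb; cc->

  | abbc => abc => ac
  | abab => aab => aa
  | cababb => caabb => bbbb
  | aababcc => aaabcc => aaacc => aaa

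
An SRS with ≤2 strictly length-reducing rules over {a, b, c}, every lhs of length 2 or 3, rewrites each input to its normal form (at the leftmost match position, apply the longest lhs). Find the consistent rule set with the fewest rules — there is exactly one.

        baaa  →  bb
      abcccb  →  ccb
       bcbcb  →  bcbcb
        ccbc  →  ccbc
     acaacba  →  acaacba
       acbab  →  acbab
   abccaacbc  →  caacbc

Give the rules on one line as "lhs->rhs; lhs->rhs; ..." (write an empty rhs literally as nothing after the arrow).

  | baaa => bb
  | abcccb => ccb
  | bcbcb
  | ccbc

aaa->b; abc->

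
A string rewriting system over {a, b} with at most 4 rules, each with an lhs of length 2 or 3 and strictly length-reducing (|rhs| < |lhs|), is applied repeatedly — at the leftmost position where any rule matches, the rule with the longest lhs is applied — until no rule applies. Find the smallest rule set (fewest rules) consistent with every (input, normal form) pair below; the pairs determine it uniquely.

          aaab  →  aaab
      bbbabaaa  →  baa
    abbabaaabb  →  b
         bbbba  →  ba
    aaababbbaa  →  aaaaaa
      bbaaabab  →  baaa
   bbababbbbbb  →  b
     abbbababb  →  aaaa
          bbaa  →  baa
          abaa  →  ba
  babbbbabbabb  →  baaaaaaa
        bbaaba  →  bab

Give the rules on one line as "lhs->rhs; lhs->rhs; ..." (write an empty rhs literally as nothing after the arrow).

  | aaab
  | bbbabaaa => bbabaaa => babaaa => bbaa => baa
  | abbabaaabb => aaabaaabb => aabaabb => ababb => bbb => bb => b
  | bbbba => bbba => bba => ba

aba->b; abb->aa; bb->b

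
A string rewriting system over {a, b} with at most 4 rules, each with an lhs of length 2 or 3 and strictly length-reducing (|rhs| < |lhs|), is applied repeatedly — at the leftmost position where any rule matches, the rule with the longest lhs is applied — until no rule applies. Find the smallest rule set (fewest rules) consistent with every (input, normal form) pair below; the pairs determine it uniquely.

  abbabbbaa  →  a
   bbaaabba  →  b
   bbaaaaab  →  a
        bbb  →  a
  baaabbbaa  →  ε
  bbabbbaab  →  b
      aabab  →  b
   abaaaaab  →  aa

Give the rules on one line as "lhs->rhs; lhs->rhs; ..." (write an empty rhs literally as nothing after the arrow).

  | abbabbbaa => bbabbbaa => bbbbaa => abaa => baa => a
  | bbaaabba => baabba => abba => bba => b
  | bbaaaaab => baaaab => aaab => a
  | bbb => a

aab->; ab->b; ba->; bbb->a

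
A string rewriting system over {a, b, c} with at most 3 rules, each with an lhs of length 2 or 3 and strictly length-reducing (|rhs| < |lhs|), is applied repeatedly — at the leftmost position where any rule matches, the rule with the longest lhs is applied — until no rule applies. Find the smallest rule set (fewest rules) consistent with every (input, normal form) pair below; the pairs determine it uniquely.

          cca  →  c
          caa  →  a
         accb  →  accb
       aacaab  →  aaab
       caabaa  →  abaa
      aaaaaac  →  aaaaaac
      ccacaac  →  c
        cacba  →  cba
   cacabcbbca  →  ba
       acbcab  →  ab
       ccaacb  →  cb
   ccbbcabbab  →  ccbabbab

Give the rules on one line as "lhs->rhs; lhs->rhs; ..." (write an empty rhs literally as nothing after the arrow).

bc->; ca->

  | cca => c
  | caa => a
  | accb
  | aacaab => aaab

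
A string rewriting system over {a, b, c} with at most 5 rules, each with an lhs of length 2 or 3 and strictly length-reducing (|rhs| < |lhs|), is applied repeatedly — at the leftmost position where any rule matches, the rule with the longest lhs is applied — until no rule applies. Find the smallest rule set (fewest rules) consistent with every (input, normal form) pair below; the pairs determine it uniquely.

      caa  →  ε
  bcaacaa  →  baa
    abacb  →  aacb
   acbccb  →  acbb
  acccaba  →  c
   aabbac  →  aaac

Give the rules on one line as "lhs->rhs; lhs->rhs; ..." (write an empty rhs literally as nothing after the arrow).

  | caa => ε
  | bcaacaa => baacaa => baa
  | abacb => aacb
  | acbccb => acbcb => acbb

ab->a; acc->c; bc->b; caa->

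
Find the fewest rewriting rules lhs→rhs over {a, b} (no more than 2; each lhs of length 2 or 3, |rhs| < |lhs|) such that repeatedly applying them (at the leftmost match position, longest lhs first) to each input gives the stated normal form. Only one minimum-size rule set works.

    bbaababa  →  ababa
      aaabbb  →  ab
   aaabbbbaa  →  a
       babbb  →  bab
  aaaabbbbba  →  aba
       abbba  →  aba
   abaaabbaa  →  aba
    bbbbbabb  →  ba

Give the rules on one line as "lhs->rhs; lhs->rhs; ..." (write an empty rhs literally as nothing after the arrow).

aa->a; bb->

  | bbaababa => aababa => ababa
  | aaabbb => aabbb => abbb => ab
  | aaabbbbaa => aabbbbaa => abbbbaa => abbaa => aaa => aa => a
  | babbb => bab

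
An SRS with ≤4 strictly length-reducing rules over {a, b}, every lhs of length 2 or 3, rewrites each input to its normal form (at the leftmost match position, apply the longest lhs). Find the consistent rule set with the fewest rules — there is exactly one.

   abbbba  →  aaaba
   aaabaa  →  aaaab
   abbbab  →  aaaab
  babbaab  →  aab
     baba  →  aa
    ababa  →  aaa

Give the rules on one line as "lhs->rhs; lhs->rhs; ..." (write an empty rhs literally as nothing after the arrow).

baa->ab; bab->a; bb->b; bbb->aa

  | abbbba => aaaba
  | aaabaa => aaaab
  | abbbab => aaaab
  | babbaab => abaab => aabb => aab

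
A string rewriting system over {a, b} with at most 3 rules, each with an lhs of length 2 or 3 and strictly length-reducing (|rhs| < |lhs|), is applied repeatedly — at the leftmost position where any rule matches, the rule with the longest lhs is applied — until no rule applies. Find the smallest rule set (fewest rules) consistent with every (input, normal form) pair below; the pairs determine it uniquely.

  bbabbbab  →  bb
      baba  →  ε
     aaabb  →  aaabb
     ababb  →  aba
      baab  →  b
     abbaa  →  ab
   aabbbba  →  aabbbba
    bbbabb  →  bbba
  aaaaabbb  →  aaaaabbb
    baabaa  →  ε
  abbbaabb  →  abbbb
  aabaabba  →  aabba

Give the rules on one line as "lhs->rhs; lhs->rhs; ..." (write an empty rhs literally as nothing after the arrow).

  | bbabbbab => bbabbab => bbabab => bbaab => bb
  | baba => baa => ε
  | aaabb
  | ababb => abab => aba

baa->; bab->ba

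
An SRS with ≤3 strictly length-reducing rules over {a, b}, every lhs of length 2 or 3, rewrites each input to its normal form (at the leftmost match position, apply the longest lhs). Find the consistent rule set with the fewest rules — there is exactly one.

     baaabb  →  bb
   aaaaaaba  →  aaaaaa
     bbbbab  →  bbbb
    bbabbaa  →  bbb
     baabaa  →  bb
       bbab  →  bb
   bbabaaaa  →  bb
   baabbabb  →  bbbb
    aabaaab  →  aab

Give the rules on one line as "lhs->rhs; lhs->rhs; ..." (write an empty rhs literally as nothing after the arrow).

  | baaabb => babb => bb
  | aaaaaaba => aaaaaa
  | bbbbab => bbbb
  | bbabbaa => bbbaa => bbb

ba->; baa->b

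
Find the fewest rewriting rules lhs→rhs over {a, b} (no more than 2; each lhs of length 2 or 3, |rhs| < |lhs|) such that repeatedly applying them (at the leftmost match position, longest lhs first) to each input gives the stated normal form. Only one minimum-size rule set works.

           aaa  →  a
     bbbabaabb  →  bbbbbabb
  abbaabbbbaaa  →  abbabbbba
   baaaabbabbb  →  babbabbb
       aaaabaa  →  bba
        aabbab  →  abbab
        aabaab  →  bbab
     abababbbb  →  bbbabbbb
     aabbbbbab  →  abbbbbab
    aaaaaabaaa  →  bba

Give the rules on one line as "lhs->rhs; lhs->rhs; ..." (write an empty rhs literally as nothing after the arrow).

  | aaa => aa => a
  | bbbabaabb => bbbbbabb
  | abbaabbbbaaa => abbabbbbaaa => abbabbbbaa => abbabbbba
  | baaaabbabbb => baaabbabbb => baabbabbb => babbabbb

aa->a; aba->bb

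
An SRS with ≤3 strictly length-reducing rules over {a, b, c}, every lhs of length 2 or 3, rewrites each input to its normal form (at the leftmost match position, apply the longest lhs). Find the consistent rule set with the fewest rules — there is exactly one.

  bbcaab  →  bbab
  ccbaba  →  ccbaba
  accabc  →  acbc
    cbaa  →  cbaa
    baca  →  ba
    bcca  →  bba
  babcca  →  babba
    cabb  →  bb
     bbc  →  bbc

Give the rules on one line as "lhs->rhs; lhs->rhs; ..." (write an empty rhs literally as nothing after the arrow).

bcc->bb; ca->

  | bbcaab => bbab
  | ccbaba
  | accabc => acbc
  | cbaa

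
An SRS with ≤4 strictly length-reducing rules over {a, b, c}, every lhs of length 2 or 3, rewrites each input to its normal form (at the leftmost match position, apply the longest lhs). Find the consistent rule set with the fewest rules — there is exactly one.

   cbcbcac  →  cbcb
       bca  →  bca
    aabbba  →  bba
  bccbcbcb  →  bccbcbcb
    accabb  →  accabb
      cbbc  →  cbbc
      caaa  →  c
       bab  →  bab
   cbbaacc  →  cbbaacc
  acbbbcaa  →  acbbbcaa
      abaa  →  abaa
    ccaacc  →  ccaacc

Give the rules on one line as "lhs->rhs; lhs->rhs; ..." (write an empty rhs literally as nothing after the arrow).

  | cbcbcac => cbcb
  | bca
  | aabbba => bba
  | bccbcbcb

aaa->; aab->; cac->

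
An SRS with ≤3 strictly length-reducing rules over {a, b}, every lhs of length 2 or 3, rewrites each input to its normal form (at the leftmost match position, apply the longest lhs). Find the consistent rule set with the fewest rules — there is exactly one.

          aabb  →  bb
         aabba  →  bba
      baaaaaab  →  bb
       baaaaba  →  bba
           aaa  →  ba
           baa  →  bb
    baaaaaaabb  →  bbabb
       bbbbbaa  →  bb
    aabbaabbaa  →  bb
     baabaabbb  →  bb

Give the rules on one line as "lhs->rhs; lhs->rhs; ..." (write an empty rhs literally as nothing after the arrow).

  | aabb => bbb => bb
  | aabba => bbba => bba
  | baaaaaab => bbaaaab => bbbaab => bbaab => bbbb => bbb => bb
  | baaaaba => bbaaba => bbbba => bbba => bba

aa->b; bbb->bb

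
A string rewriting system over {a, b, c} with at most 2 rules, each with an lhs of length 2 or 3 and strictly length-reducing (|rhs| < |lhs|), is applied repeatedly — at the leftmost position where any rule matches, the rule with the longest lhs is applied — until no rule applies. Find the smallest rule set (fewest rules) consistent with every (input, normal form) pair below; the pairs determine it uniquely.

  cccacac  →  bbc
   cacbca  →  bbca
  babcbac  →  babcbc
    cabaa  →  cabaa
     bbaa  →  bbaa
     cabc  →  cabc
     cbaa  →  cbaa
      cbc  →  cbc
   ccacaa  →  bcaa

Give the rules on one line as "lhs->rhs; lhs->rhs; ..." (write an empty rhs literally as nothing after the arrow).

ac->c; cc->b

  | cccacac => bcacac => bccac => bbac => bbc
  | cacbca => ccbca => bbca
  | babcbac => babcbc
  | cabaa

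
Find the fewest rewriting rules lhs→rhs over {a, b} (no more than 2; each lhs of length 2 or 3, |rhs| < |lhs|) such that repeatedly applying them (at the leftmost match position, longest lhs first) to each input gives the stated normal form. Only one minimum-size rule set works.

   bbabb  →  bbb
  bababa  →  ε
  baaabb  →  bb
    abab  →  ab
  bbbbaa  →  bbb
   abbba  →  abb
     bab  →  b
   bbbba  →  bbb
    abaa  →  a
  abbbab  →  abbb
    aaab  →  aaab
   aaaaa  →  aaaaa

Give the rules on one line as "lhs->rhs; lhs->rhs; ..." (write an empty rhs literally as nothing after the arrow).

ba->; baa->ba

  | bbabb => bbb
  | bababa => baba => ba => ε
  | baaabb => baabb => babb => bb
  | abab => ab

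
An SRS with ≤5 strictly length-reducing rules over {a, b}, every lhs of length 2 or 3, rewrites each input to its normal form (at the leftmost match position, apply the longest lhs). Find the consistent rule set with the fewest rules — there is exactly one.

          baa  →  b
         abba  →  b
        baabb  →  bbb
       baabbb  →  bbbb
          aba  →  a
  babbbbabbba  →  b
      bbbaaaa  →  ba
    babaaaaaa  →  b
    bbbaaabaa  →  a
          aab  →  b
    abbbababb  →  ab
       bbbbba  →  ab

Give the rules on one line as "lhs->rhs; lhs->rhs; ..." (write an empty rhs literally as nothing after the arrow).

  | baa => b
  | abba => baa => b
  | baabb => bbb
  | baabbb => bbbb

aa->; aba->a; abb->ba; bba->ab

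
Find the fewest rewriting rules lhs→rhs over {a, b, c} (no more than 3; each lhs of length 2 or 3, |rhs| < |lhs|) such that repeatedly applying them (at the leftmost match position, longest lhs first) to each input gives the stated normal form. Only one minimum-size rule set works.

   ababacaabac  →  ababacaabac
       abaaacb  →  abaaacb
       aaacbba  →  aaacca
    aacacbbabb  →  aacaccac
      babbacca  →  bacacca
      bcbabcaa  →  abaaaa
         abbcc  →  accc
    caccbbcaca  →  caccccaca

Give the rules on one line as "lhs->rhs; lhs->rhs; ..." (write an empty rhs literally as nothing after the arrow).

bb->c; bc->a

  | ababacaabac
  | abaaacb
  | aaacbba => aaacca
  | aacacbbabb => aacaccabb => aacaccac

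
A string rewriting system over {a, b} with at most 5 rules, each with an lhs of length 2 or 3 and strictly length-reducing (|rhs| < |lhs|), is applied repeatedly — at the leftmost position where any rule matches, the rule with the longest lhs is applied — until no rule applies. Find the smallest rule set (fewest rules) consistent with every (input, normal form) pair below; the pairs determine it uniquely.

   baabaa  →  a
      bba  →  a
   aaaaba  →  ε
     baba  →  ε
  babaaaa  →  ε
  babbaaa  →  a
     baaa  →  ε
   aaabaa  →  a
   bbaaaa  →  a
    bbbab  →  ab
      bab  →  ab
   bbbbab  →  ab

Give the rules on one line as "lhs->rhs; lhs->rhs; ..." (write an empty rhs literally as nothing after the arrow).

aa->a; aaa->; aba->; ba->a

  | baabaa => aabaa => abaa => a
  | bba => ba => a
  | aaaaba => aba => ε
  | baba => aba => ε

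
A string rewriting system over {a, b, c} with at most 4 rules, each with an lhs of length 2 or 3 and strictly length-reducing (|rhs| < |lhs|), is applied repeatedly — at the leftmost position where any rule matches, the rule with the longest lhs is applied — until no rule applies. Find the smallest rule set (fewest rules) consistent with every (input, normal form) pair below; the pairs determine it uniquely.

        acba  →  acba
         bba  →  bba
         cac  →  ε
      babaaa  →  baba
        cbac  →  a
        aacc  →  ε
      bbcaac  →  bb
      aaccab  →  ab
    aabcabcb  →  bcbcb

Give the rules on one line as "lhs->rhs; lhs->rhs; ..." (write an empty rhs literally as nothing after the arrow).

  | acba
  | bba
  | cac => cc => ε
  | babaaa => baba

aa->; bac->ca; ca->c; cc->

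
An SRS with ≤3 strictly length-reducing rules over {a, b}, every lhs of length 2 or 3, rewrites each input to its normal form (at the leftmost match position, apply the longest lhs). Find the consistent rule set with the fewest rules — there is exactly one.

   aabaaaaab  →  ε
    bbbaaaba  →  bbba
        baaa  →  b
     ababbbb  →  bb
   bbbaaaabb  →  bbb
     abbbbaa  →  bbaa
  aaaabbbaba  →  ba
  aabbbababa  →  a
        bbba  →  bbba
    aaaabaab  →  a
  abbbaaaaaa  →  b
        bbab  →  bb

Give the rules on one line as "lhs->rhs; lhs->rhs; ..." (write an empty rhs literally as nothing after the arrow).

  | aabaaaaab => aaaaaab => abaaab => aaab => abb => ε
  | bbbaaaba => bbbabba => bbba
  | baaa => bab => b
  | ababbbb => abbbb => bb

aaa->ab; ab->; abb->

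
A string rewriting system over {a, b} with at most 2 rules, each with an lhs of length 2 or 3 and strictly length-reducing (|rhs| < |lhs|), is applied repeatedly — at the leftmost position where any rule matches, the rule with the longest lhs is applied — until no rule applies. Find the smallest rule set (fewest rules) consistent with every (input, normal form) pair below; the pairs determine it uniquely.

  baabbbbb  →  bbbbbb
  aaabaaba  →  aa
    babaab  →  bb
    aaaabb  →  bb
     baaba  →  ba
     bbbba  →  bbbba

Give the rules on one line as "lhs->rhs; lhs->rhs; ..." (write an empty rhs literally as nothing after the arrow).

ab->b; aba->

  | baabbbbb => babbbbb => bbbbbb
  | aaabaaba => aaaba => aa
  | babaab => bab => bb
  | aaaabb => aaabb => aabb => abb => bb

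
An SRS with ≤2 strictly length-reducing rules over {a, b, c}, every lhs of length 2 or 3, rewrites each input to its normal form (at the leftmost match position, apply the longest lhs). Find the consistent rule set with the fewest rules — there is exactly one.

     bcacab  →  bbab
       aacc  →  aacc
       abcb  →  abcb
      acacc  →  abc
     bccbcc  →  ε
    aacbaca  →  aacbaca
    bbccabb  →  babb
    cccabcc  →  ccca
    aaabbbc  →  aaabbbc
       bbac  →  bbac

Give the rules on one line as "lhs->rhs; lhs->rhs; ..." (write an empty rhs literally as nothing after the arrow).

bcc->; cac->b

  | bcacab => bbab
  | aacc
  | abcb
  | acacc => abc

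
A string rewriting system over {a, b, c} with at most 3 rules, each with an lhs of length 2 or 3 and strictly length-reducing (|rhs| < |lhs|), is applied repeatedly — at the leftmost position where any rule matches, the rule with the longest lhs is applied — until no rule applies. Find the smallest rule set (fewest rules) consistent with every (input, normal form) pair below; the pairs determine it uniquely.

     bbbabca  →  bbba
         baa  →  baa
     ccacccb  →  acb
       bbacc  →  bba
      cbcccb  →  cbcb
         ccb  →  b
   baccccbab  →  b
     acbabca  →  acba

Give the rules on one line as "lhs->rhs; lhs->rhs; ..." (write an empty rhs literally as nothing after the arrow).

ab->c; cc->

  | bbbabca => bbbcca => bbba
  | baa
  | ccacccb => acccb => acb
  | bbacc => bba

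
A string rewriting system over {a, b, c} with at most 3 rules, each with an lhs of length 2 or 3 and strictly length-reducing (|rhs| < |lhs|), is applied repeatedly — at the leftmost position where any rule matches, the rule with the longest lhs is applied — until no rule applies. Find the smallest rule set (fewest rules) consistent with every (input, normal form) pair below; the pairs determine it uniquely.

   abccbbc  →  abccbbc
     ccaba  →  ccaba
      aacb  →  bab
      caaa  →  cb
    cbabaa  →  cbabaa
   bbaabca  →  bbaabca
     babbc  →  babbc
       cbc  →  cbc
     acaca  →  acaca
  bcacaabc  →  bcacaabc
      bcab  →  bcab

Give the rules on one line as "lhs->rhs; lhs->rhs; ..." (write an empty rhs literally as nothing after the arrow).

aaa->b; aac->ba

  | abccbbc
  | ccaba
  | aacb => bab
  | caaa => cb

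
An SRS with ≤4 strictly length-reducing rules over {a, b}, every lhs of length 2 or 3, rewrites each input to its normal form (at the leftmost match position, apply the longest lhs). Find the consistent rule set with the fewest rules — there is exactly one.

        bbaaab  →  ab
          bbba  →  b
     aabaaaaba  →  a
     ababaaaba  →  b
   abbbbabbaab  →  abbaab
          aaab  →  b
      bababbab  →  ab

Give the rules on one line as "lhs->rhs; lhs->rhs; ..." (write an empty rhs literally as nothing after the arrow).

aaa->; aba->b; bab->a; bbb->ab

  | bbaaab => bbb => ab
  | bbba => aba => b
  | aabaaaaba => abaaaba => baaba => bab => a
  | ababaaaba => bbaaaba => bbba => aba => b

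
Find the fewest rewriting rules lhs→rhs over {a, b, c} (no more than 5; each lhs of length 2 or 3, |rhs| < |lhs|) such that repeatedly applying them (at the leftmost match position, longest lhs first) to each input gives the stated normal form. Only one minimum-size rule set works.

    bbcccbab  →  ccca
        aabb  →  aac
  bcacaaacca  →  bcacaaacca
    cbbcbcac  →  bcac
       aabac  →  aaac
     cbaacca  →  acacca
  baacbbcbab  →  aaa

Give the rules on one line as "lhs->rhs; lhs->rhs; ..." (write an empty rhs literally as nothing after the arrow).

ba->a; bb->c; cb->; cba->ac

  | bbcccbab => ccccbab => cccacb => ccca
  | aabb => aac
  | bcacaaacca
  | cbbcbcac => bcbcac => bcac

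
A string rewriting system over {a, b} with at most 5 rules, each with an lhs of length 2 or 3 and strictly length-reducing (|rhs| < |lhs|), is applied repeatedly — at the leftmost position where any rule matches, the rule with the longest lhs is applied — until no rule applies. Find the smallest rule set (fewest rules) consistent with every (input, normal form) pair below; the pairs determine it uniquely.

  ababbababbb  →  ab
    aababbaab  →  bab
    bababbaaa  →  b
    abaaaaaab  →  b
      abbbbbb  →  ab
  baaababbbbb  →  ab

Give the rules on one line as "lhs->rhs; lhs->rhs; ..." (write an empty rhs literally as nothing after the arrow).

  | ababbababbb => abbababbb => aababbb => bbabbb => abbb => abb => ab
  | aababbaab => bbabbaab => abbaab => aaab => bab
  | bababbaaa => babbaaa => baaaa => bbaa => aa => b
  | abaaaaaab => aaaaaab => baaaab => bbaab => aab => bb => b

aa->b; aba->a; bb->b; bba->a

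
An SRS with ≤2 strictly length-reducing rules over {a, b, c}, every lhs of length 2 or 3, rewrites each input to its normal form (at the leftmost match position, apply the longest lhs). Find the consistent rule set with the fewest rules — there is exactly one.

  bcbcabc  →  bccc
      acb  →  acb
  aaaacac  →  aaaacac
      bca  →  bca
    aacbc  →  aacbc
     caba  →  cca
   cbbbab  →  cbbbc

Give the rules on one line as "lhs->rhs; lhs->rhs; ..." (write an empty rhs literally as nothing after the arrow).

  | bcbcabc => bcabc => bccc
  | acb
  | aaaacac
  | bca

ab->c; bcb->b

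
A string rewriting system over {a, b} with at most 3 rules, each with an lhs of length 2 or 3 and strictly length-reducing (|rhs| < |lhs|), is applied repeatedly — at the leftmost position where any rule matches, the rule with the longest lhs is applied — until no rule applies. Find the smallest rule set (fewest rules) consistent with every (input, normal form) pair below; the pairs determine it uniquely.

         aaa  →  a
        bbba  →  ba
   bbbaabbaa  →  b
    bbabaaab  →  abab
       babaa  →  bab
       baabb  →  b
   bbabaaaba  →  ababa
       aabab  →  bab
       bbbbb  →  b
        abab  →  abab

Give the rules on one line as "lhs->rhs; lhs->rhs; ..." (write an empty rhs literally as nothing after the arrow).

aa->; bb->

  | aaa => a
  | bbba => ba
  | bbbaabbaa => baabbaa => bbbaa => baa => b
  | bbabaaab => abaaab => abab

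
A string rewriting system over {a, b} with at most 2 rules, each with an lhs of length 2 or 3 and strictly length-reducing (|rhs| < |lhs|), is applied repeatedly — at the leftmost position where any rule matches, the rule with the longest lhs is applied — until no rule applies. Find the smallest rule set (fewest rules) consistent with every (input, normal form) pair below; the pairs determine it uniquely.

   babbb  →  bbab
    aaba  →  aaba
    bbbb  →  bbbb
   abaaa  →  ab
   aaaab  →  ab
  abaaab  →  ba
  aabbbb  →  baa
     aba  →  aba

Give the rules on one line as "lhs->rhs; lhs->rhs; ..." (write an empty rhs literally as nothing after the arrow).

  | babbb => bbab
  | aaba
  | bbbb
  | abaaa => ab

aaa->; abb->ba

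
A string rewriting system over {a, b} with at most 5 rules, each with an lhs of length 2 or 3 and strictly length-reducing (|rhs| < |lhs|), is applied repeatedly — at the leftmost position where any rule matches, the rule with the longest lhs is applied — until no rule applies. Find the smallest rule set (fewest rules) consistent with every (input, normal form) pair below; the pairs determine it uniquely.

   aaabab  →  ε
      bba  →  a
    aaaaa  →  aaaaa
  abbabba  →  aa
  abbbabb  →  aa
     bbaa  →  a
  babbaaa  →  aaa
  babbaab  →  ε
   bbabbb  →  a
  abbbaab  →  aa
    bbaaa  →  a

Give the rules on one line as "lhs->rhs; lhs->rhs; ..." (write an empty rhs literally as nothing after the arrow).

  | aaabab => aab => ε
  | bba => ba => a
  | aaaaa
  | abbabba => abbaba => abbaa => aba => aa

aab->; ba->a; baa->a; bab->ba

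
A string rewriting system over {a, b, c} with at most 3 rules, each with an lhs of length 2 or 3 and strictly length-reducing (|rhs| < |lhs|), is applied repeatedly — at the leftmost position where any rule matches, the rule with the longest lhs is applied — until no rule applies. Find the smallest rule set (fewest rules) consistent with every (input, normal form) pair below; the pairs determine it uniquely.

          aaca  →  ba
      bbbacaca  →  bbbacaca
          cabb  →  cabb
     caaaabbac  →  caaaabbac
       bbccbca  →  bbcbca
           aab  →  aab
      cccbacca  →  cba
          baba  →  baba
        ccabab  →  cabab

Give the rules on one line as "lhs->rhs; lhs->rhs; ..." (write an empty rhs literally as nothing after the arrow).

aac->b; acc->; cc->c

  | aaca => ba
  | bbbacaca
  | cabb
  | caaaabbac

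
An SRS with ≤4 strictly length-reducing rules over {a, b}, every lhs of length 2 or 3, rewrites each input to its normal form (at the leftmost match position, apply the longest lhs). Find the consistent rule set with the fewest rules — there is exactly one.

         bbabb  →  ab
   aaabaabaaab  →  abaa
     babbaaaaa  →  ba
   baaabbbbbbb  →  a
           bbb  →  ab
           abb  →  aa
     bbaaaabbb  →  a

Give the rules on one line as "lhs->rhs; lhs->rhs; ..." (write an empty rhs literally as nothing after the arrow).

aaa->a; bab->; bb->a; bba->b

  | bbabb => bbb => ab
  | aaabaabaaab => abaabaaab => abaabab => abaa
  | babbaaaaa => baaaaa => baaa => ba
  | baaabbbbbbb => babbbbbbb => bbbbbb => abbbb => aabb => aaa => a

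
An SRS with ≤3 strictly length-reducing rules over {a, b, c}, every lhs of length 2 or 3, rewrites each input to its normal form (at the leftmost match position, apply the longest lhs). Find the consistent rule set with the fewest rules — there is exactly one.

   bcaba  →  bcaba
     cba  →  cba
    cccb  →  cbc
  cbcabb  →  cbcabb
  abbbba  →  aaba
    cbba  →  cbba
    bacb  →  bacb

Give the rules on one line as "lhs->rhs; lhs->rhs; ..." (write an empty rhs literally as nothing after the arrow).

  | bcaba
  | cba
  | cccb => cbc
  | cbcabb

bbb->a; ccb->bc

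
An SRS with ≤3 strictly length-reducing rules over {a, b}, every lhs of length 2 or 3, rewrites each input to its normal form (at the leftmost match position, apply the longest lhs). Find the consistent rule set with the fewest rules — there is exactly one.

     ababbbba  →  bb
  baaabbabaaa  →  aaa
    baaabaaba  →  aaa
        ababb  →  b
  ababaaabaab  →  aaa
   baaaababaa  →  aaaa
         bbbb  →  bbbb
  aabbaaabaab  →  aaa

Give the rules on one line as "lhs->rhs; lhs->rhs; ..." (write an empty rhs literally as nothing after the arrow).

ab->; ba->

  | ababbbba => abbbba => bbba => bb
  | baaabbabaaa => aabbabaaa => ababaaa => abaaa => aaa
  | baaabaaba => aabaaba => aaaba => aaa
  | ababb => abb => b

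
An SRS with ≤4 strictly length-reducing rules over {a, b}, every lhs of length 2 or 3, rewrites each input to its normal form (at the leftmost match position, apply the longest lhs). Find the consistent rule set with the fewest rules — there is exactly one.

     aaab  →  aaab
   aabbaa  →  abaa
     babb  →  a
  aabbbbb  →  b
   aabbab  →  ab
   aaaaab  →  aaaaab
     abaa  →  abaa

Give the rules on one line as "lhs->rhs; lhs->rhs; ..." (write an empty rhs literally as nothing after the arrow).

abb->b; bab->b; bb->a; bbb->b

  | aaab
  | aabbaa => abaa
  | babb => bb => a
  | aabbbbb => abbbb => bbb => b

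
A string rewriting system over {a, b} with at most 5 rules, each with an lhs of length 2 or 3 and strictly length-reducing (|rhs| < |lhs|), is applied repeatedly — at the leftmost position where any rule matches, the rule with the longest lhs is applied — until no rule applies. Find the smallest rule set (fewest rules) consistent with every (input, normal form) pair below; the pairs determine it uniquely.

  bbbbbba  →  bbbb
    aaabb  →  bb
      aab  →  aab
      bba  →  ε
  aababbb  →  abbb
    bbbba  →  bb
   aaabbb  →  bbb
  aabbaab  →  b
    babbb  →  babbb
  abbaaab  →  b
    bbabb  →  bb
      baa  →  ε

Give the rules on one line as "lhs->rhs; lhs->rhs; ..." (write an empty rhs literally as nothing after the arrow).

aaa->; aba->; baa->; bba->

  | bbbbbba => bbbb
  | aaabb => bb
  | aab
  | bba => ε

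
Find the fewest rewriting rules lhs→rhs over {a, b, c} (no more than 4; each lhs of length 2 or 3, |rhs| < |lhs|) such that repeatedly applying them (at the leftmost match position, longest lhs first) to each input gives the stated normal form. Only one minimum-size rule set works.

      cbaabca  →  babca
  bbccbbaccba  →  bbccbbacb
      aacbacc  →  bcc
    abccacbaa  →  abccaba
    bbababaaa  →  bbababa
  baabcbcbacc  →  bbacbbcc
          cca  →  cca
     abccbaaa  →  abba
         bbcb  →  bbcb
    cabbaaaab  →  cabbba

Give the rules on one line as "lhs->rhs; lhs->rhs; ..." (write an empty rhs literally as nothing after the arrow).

  | cbaabca => babca
  | bbccbbaccba => bbccbbacb
  | aacbacc => cbacc => bcc
  | abccacbaa => abccaba

aa->; aab->ba; cba->b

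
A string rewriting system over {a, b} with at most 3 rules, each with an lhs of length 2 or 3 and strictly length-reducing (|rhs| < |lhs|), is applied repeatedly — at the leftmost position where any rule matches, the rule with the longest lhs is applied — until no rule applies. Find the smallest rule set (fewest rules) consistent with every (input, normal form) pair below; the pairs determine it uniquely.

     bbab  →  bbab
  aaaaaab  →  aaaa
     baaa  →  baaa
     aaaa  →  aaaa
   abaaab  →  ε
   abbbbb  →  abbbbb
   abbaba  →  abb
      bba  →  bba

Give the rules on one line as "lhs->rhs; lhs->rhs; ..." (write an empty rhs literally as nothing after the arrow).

aab->; aba->

  | bbab
  | aaaaaab => aaaa
  | baaa
  | aaaa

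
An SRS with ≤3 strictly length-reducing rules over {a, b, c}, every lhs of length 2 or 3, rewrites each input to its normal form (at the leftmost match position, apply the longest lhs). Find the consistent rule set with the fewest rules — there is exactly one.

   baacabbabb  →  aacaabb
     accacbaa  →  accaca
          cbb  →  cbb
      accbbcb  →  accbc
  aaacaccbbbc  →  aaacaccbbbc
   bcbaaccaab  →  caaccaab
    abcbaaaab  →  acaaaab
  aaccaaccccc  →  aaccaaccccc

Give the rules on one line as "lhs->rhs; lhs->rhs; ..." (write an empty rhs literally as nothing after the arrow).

ba->a; bcb->c; cba->c

  | baacabbabb => aacabbabb => aacababb => aacaabb
  | accacbaa => accaca
  | cbb
  | accbbcb => accbc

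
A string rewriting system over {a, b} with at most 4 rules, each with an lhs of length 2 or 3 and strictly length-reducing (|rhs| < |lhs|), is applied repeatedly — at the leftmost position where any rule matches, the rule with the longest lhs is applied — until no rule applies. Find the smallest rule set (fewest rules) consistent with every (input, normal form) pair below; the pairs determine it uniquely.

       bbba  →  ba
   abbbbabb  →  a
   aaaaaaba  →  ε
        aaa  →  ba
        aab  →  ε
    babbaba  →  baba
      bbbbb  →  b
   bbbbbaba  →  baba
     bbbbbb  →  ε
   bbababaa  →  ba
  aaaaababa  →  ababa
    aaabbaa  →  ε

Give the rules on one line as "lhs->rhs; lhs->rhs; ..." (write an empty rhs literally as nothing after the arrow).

  | bbba => ba
  | abbbbabb => abbabb => abb => a
  | aaaaaaba => baaaaba => aaba => bba => ε
  | aaa => ba

aa->b; baa->; bb->; bba->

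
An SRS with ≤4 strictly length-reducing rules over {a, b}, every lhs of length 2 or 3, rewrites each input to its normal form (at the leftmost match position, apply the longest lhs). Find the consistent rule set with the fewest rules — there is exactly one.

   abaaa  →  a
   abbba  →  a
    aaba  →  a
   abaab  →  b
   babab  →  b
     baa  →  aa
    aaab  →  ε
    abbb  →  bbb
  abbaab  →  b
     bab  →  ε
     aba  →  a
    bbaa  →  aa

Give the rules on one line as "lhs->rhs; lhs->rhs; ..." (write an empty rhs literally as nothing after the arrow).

  | abaaa => baaa => aaa => ba => a
  | abbba => bbba => bba => ba => a
  | aaba => aba => ba => a
  | abaab => baab => aab => ab => b

aaa->ba; ab->b; ba->a; bab->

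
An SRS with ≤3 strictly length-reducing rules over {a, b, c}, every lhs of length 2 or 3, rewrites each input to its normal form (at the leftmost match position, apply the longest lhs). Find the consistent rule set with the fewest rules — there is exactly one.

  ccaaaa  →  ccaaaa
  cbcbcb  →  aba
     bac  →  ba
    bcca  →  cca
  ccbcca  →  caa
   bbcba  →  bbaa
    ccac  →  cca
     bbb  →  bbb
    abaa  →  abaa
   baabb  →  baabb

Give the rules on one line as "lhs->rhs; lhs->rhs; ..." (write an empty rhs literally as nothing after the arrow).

  | ccaaaa
  | cbcbcb => acbcb => abcb => aba
  | bac => ba
  | bcca => cca

ac->a; bcc->cc; cb->a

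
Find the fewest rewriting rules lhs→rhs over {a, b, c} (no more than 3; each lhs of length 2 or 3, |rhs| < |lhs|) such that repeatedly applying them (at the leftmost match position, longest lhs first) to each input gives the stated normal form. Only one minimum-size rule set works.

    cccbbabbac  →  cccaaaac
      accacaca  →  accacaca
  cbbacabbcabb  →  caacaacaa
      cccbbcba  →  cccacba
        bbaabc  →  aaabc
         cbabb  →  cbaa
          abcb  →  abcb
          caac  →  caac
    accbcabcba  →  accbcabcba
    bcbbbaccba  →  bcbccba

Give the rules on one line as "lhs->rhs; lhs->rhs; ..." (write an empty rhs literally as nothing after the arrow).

  | cccbbabbac => cccaabbac => cccaaaac
  | accacaca
  | cbbacabbcabb => caacabbcabb => caacaacabb => caacaacaa
  | cccbbcba => cccacba

aba->b; bb->a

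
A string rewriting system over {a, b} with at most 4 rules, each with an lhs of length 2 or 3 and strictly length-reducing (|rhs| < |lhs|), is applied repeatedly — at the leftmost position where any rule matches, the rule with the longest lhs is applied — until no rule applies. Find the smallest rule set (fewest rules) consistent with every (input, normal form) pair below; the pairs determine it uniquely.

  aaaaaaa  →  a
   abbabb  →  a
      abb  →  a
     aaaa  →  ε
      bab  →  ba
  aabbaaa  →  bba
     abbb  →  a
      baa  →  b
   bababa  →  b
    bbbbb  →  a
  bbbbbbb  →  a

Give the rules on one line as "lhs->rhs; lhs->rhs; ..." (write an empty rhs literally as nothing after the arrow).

aa->; ab->a; aba->b; bbb->ab

  | aaaaaaa => aaaaa => aaa => a
  | abbabb => ababb => bbb => ab => a
  | abb => ab => a
  | aaaa => aa => ε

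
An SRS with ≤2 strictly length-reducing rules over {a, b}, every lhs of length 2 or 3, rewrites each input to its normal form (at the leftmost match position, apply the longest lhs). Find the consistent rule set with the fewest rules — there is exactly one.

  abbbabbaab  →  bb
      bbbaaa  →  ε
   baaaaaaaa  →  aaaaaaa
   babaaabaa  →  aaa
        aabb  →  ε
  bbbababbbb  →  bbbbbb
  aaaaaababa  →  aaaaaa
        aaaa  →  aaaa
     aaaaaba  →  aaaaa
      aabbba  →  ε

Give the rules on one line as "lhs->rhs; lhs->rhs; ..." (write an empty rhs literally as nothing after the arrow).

ab->; ba->

  | abbbabbaab => bbabbaab => bbbaab => bbab => bb
  | bbbaaa => bbaa => ba => ε
  | baaaaaaaa => aaaaaaa
  | babaaabaa => baaabaa => aabaa => aaa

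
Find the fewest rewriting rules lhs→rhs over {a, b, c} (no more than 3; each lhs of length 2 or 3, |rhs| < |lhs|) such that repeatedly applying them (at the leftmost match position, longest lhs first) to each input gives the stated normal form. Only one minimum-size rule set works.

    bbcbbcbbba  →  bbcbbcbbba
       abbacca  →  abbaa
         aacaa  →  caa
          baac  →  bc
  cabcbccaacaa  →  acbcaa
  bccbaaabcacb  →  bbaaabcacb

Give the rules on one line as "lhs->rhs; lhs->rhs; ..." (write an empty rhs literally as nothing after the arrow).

aac->c; cab->a; cc->

  | bbcbbcbbba
  | abbacca => abbaa
  | aacaa => caa
  | baac => bc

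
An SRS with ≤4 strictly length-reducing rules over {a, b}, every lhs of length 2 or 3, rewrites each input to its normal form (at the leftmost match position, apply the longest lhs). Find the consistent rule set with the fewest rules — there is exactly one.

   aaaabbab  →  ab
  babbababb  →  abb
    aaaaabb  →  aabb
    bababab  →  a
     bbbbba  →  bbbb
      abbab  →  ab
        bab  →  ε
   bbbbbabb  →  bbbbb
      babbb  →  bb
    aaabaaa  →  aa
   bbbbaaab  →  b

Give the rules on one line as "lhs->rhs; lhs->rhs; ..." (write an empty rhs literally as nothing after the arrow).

aaa->; ba->; bab->

  | aaaabbab => abbab => ab
  | babbababb => bababb => abb
  | aaaaabb => aabb
  | bababab => abab => a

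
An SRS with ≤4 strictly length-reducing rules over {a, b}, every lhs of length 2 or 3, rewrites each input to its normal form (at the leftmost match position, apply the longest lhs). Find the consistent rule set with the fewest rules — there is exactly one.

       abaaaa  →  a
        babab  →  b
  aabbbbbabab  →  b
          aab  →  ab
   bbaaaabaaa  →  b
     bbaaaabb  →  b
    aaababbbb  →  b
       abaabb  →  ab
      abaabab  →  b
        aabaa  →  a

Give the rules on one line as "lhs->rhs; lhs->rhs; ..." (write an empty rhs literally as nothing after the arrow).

aa->a; aba->; ba->b; bb->b

  | abaaaa => aaa => aa => a
  | babab => bbab => bab => bb => b
  | aabbbbbabab => abbbbbabab => abbbbabab => abbbabab => abbabab => ababab => bab => bb => b
  | aab => ab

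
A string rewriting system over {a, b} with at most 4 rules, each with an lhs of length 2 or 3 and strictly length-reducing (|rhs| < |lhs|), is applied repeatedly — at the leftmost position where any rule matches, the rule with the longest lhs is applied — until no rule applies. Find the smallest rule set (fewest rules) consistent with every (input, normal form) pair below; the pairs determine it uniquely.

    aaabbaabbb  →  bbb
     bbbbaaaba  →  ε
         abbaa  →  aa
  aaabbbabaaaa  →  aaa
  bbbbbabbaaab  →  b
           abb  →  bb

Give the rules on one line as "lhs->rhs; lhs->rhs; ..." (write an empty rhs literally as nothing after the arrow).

  | aaabbaabbb => aabbaabbb => abbaabbb => bbaabbb => aabbb => abbb => bbb
  | bbbbaaaba => bbaaaba => aaaba => aaba => aba => ba => ε
  | abbaa => bbaa => aa
  | aaabbbabaaaa => aabbbabaaaa => abbbabaaaa => bbbabaaaa => babaaaa => baaaa => aaa

ab->b; ba->; bba->a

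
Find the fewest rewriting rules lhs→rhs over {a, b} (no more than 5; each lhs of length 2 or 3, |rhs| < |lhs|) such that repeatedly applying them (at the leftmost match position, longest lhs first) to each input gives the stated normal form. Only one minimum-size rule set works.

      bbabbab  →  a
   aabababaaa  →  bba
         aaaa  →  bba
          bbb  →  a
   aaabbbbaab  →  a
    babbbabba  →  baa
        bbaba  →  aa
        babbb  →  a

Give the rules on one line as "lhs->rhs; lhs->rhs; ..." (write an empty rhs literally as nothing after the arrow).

aaa->bb; ab->b; abb->ba; bbb->a

  | bbabbab => bbbaab => aaab => bbb => a
  | aabababaaa => abababaaa => bababaaa => bbabaaa => bbbaaa => aaaa => bba
  | aaaa => bba
  | bbb => a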